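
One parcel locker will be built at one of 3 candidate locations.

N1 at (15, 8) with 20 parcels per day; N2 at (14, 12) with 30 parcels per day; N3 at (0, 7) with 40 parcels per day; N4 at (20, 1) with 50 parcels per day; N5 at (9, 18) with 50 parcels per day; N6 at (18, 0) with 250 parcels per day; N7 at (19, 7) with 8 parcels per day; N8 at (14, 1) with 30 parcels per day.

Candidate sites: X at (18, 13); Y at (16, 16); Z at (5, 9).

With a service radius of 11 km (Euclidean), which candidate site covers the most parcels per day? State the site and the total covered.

Coverage radius r = 11 km; a point is covered iff (Δx)²+(Δy)² ≤ 11² = 121.
  X (18, 13): covers {N1, N2, N5, N7} → 108
  Y (16, 16): covers {N1, N2, N5, N7} → 108
  Z (5, 9): covers {N1, N2, N3, N5} → 140
Maximum coverage at Z: 140 parcels per day.

Z, covering 140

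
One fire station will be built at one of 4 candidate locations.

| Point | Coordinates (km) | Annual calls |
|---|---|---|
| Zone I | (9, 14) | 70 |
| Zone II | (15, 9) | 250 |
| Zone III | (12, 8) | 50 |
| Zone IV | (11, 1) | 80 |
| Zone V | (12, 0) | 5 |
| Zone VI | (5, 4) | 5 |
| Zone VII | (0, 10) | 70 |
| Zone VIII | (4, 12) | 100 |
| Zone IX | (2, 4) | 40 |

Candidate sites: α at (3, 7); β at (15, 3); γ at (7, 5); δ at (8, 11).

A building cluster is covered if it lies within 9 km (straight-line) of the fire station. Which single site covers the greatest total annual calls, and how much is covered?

γ, covering 600

Coverage radius r = 9 km; a point is covered iff (Δx)²+(Δy)² ≤ 9² = 81.
  α (3, 7): covers {Zone VI, Zone VII, Zone VIII, Zone IX} → 215
  β (15, 3): covers {Zone II, Zone III, Zone IV, Zone V} → 385
  γ (7, 5): covers {Zone II, Zone III, Zone IV, Zone V, Zone VI, Zone VII, Zone VIII, Zone IX} → 600
  δ (8, 11): covers {Zone I, Zone II, Zone III, Zone VI, Zone VII, Zone VIII} → 545
Maximum coverage at γ: 600 annual calls.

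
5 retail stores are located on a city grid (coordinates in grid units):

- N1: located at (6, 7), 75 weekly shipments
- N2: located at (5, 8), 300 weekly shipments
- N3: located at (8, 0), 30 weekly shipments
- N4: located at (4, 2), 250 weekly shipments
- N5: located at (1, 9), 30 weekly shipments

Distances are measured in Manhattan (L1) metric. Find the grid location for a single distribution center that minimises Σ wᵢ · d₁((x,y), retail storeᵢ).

(5, 7)

Manhattan distance separates: Σwᵢ(|x−xᵢ|+|y−yᵢ|) = Σwᵢ|x−xᵢ| + Σwᵢ|y−yᵢ|, so x and y are optimised independently as 1-D weighted medians.
Total weight W = 685; half = 342.5.
x-coordinate, sorted with cumulative weight:
  x=1 (N5, w=30) cum 30
  x=4 (N4, w=250) cum 280
  x=5 (N2, w=300) cum 580  ← median
  x=6 (N1, w=75) cum 655
  x=8 (N3, w=30) cum 685
⇒ x* = 5
y-coordinate, sorted with cumulative weight:
  y=0 (N3, w=30) cum 30
  y=2 (N4, w=250) cum 280
  y=7 (N1, w=75) cum 355  ← median
  y=8 (N2, w=300) cum 655
  y=9 (N5, w=30) cum 685
⇒ y* = 7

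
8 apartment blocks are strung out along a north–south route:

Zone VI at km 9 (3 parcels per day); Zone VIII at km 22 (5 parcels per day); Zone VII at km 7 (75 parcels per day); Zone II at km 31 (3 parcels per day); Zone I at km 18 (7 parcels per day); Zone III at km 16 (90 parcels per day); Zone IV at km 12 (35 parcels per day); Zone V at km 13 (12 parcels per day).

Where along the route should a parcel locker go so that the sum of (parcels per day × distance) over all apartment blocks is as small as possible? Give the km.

For a sum of weighted absolute distances on a line, the optimum is the weighted median (not the mean). Total weight W = 230; half-weight = 115.
Sort by position and accumulate weight:
  km 7 (Zone VII, w=75) → cum 75
  km 9 (Zone VI, w=3) → cum 78
  km 12 (Zone IV, w=35) → cum 113
  km 13 (Zone V, w=12) → cum 125  ≥ 115 → median here
  km 16 (Zone III, w=90) → cum 215
  km 18 (Zone I, w=7) → cum 222
  km 22 (Zone VIII, w=5) → cum 227
  km 31 (Zone II, w=3) → cum 230
Optimal location: km 13.

x = 13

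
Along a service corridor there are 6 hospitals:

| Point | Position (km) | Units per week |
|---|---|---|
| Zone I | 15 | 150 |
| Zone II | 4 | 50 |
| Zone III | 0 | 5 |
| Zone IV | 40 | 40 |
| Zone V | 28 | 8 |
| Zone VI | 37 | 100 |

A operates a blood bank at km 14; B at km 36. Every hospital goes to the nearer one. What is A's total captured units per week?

The indifferent point is the midpoint (14+36)/2 = 25; hospitals left of it (closer to A at 14) go to A, those right go to B.
  Zone III at 0 (w=5) → A
  Zone II at 4 (w=50) → A
  Zone I at 15 (w=150) → A
  Zone V at 28 (w=8) → B
  Zone VI at 37 (w=100) → B
  Zone IV at 40 (w=40) → B
A captures 205; B captures 148.

205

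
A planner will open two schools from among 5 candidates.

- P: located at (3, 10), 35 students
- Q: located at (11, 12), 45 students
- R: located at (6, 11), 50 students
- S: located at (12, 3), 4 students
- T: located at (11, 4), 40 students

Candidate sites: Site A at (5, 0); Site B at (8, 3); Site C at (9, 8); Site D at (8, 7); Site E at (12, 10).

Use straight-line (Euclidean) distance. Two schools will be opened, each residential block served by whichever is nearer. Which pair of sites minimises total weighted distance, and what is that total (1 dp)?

{Site D, Site E}, total 720.6

Evaluate every pair (each demand assigned to the nearer of the two):
  {Site D, Site E}: total = 720.6
  {Site C, Site E}: total = 736.3
  {Site B, Site C}: total = 777.2
  {Site C, Site D}: total = 809.8
  {Site B, Site D}: total = 832.6
  {Site A, Site C}: total = 836.9
  {Site B, Site E}: total = 848.3
  {Site A, Site D}: total = 882.4
  {Site A, Site E}: total = 991.1
  {Site A, Site B}: total = 1282.8
Best pair: {Site D, Site E} with total 720.6.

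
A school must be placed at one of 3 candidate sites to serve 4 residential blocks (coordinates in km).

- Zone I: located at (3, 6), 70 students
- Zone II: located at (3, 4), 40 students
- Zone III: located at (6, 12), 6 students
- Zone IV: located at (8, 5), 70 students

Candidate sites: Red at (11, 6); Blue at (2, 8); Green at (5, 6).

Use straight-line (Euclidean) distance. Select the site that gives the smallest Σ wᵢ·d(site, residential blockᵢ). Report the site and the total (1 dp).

Green, total 511.0 km

Total weighted distance at each candidate:
  Red (11, 6): total = 1158.1
  Blue (2, 8): total = 825.0
  Green (5, 6): total = 511.0
Minimum is at Green with total 511.0 km.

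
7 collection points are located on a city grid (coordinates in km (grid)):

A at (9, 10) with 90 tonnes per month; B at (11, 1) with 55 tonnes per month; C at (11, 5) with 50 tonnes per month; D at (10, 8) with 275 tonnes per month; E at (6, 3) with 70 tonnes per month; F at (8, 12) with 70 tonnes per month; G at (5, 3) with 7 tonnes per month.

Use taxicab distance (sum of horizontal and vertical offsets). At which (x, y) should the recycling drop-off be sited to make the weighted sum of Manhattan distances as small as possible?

(10, 8)

Manhattan distance separates: Σwᵢ(|x−xᵢ|+|y−yᵢ|) = Σwᵢ|x−xᵢ| + Σwᵢ|y−yᵢ|, so x and y are optimised independently as 1-D weighted medians.
Total weight W = 617; half = 308.5.
x-coordinate, sorted with cumulative weight:
  x=5 (G, w=7) cum 7
  x=6 (E, w=70) cum 77
  x=8 (F, w=70) cum 147
  x=9 (A, w=90) cum 237
  x=10 (D, w=275) cum 512  ← median
  x=11 (B, w=55) cum 567
  x=11 (C, w=50) cum 617
⇒ x* = 10
y-coordinate, sorted with cumulative weight:
  y=1 (B, w=55) cum 55
  y=3 (E, w=70) cum 125
  y=3 (G, w=7) cum 132
  y=5 (C, w=50) cum 182
  y=8 (D, w=275) cum 457  ← median
  y=10 (A, w=90) cum 547
  y=12 (F, w=70) cum 617
⇒ y* = 8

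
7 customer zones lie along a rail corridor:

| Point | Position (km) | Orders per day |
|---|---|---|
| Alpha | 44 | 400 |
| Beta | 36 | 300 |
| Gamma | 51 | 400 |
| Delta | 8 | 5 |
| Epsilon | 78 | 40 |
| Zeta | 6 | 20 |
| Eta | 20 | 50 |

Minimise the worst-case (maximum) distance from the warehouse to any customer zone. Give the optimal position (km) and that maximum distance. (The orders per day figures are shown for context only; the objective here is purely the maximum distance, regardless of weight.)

location 42, max distance 36

The 1-center on a line is the midpoint of the two extreme points: leftmost at 6, rightmost at 78.
Optimal location = (6 + 78)/2 = 42; maximum distance = (78 − 6)/2 = 36.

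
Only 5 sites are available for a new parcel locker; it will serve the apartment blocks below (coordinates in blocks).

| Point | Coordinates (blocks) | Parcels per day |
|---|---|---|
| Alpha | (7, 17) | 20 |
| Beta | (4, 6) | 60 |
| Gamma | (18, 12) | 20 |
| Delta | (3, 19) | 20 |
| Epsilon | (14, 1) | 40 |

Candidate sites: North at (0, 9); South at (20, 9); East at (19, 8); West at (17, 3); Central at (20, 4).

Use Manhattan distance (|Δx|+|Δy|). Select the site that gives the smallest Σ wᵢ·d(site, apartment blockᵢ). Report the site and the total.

North, total 2280 blocks

Total weighted distance at each candidate:
  North (0, 9): total = 2280
  South (20, 9): total = 2760
  East (19, 8): total = 2560
  West (17, 3): total = 2440
  Central (20, 4): total = 2800
Minimum is at North with total 2280 blocks.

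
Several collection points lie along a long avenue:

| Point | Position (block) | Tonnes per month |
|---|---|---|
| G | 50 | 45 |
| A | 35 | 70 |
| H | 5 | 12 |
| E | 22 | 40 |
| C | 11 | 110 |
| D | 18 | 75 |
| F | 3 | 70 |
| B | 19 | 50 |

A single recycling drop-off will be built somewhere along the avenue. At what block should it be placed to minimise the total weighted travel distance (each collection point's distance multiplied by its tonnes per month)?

For a sum of weighted absolute distances on a line, the optimum is the weighted median (not the mean). Total weight W = 472; half-weight = 236.
Sort by position and accumulate weight:
  block 3 (F, w=70) → cum 70
  block 5 (H, w=12) → cum 82
  block 11 (C, w=110) → cum 192
  block 18 (D, w=75) → cum 267  ≥ 236 → median here
  block 19 (B, w=50) → cum 317
  block 22 (E, w=40) → cum 357
  block 35 (A, w=70) → cum 427
  block 50 (G, w=45) → cum 472
Optimal location: block 18.

x = 18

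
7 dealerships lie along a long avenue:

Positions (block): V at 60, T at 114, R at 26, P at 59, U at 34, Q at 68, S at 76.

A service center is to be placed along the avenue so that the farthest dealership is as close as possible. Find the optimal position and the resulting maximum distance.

location 70, max distance 44

The 1-center on a line is the midpoint of the two extreme points: leftmost at 26, rightmost at 114.
Optimal location = (26 + 114)/2 = 70; maximum distance = (114 − 26)/2 = 44.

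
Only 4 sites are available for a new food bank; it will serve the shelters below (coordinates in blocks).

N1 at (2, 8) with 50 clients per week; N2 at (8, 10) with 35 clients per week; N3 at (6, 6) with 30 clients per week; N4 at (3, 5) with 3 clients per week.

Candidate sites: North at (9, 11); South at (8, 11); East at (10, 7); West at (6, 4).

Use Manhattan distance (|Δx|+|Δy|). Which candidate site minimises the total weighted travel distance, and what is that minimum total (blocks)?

Total weighted distance at each candidate:
  North (9, 11): total = 846
  South (8, 11): total = 728
  East (10, 7): total = 802
  West (6, 4): total = 752
Minimum is at South with total 728 blocks.

South, total 728 blocks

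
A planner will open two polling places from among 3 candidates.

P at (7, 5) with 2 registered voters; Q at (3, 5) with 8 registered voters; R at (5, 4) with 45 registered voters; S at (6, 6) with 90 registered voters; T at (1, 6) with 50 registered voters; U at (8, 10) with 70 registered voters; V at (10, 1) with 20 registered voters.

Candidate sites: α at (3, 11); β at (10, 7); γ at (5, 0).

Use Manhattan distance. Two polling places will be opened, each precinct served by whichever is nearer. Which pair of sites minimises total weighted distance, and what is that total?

Evaluate every pair (each demand assigned to the nearer of the two):
  {β, γ}: total = 1666
  {α, β}: total = 1688
  {α, γ}: total = 1762
Best pair: {β, γ} with total 1666.

{β, γ}, total 1666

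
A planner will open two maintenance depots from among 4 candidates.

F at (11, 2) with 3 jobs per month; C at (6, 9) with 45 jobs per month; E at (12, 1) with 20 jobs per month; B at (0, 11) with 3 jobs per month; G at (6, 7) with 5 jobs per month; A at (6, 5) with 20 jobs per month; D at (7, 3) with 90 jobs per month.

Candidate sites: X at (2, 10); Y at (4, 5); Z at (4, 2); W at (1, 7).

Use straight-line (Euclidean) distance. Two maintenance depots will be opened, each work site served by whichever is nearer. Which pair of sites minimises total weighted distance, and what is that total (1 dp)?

Evaluate every pair (each demand assigned to the nearer of the two):
  {Y, Z}: total = 743.9
  {X, Z}: total = 756.2
  {X, Y}: total = 772.6
  {Y, W}: total = 794.0
  {Z, W}: total = 818.7
  {X, W}: total = 1258.1
Best pair: {Y, Z} with total 743.9.

{Y, Z}, total 743.9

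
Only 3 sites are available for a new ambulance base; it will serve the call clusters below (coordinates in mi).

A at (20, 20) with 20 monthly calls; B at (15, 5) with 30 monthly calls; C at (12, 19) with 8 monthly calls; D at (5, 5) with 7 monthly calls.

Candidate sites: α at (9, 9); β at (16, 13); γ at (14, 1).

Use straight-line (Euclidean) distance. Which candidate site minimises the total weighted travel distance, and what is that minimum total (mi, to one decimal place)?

β, total 556.0 mi

Total weighted distance at each candidate:
  α (9, 9): total = 650.6
  β (16, 13): total = 556.0
  γ (14, 1): total = 736.0
Minimum is at β with total 556.0 mi.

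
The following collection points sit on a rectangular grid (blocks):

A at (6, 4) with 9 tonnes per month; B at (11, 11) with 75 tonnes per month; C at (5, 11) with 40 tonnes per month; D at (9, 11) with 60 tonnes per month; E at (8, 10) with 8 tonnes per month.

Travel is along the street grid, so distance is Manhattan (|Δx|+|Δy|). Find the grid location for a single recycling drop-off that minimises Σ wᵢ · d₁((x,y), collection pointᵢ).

(9, 11)

Manhattan distance separates: Σwᵢ(|x−xᵢ|+|y−yᵢ|) = Σwᵢ|x−xᵢ| + Σwᵢ|y−yᵢ|, so x and y are optimised independently as 1-D weighted medians.
Total weight W = 192; half = 96.
x-coordinate, sorted with cumulative weight:
  x=5 (C, w=40) cum 40
  x=6 (A, w=9) cum 49
  x=8 (E, w=8) cum 57
  x=9 (D, w=60) cum 117  ← median
  x=11 (B, w=75) cum 192
⇒ x* = 9
y-coordinate, sorted with cumulative weight:
  y=4 (A, w=9) cum 9
  y=10 (E, w=8) cum 17
  y=11 (B, w=75) cum 92
  y=11 (C, w=40) cum 132  ← median
  y=11 (D, w=60) cum 192
⇒ y* = 11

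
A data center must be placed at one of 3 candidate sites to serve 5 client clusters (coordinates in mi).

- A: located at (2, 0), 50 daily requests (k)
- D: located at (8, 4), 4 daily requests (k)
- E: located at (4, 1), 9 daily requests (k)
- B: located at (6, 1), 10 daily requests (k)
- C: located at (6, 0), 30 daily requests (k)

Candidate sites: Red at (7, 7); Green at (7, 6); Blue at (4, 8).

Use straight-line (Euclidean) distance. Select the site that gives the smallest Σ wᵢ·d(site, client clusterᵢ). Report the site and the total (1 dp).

Total weighted distance at each candidate:
  Red (7, 7): total = 776.1
  Green (7, 6): total = 685.4
  Blue (4, 8): total = 818.1
Minimum is at Green with total 685.4 mi.

Green, total 685.4 mi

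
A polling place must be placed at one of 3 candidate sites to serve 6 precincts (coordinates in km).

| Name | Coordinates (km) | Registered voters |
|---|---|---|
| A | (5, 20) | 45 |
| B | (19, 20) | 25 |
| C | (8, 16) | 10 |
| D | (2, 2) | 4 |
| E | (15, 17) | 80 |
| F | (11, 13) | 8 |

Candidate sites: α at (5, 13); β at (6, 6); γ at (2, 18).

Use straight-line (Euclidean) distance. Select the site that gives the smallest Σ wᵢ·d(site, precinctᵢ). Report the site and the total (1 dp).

α, total 1704.0 km

Total weighted distance at each candidate:
  α (5, 13): total = 1704.0
  β (6, 6): total = 2439.7
  γ (2, 18): total = 1842.9
Minimum is at α with total 1704.0 km.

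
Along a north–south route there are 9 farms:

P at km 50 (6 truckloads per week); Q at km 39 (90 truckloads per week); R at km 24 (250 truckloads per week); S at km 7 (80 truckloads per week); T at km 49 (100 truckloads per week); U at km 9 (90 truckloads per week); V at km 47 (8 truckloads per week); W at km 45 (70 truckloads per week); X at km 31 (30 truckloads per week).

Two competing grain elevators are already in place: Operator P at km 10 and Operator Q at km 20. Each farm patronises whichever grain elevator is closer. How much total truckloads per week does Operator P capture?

The indifferent point is the midpoint (10+20)/2 = 15; farms left of it (closer to Operator P at 10) go to Operator P, those right go to Operator Q.
  S at 7 (w=80) → Operator P
  U at 9 (w=90) → Operator P
  R at 24 (w=250) → Operator Q
  X at 31 (w=30) → Operator Q
  Q at 39 (w=90) → Operator Q
  W at 45 (w=70) → Operator Q
  V at 47 (w=8) → Operator Q
  T at 49 (w=100) → Operator Q
  P at 50 (w=6) → Operator Q
Operator P captures 170; Operator Q captures 554.

170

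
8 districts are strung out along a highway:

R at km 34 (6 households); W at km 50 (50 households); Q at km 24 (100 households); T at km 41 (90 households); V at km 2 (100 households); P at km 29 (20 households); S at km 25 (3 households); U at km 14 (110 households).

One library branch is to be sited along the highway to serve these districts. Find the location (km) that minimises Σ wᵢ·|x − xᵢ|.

x = 24

For a sum of weighted absolute distances on a line, the optimum is the weighted median (not the mean). Total weight W = 479; half-weight = 239.5.
Sort by position and accumulate weight:
  km 2 (V, w=100) → cum 100
  km 14 (U, w=110) → cum 210
  km 24 (Q, w=100) → cum 310  ≥ 239.5 → median here
  km 25 (S, w=3) → cum 313
  km 29 (P, w=20) → cum 333
  km 34 (R, w=6) → cum 339
  km 41 (T, w=90) → cum 429
  km 50 (W, w=50) → cum 479
Optimal location: km 24.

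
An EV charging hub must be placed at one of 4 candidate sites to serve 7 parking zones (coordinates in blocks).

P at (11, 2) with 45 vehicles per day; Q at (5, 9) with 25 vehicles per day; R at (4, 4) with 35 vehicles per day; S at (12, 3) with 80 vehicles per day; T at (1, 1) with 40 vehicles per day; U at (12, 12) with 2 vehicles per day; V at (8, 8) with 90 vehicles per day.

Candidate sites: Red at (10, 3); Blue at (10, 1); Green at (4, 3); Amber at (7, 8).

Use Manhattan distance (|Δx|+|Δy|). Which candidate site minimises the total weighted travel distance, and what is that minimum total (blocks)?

Total weighted distance at each candidate:
  Red (10, 3): total = 1862
  Blue (10, 1): total = 2246
  Green (4, 3): total = 2254
  Amber (7, 8): total = 2198
Minimum is at Red with total 1862 blocks.

Red, total 1862 blocks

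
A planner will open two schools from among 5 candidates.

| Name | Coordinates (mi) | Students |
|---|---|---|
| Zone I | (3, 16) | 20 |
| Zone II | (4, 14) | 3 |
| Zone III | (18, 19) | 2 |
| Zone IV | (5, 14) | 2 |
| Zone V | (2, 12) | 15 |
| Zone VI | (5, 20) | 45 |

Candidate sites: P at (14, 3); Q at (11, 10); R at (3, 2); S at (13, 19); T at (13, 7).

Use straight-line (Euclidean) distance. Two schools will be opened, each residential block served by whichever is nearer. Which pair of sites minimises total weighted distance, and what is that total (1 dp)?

Evaluate every pair (each demand assigned to the nearer of the two):
  {Q, S}: total = 749.7
  {R, S}: total = 782.1
  {S, T}: total = 812.6
  {P, S}: total = 826.9
  {P, Q}: total = 924.5
  {Q, R}: total = 924.5
  {Q, T}: total = 924.5
  {R, T}: total = 1188.2
  {P, T}: total = 1218.7
  {P, R}: total = 1339.2
Best pair: {Q, S} with total 749.7.

{Q, S}, total 749.7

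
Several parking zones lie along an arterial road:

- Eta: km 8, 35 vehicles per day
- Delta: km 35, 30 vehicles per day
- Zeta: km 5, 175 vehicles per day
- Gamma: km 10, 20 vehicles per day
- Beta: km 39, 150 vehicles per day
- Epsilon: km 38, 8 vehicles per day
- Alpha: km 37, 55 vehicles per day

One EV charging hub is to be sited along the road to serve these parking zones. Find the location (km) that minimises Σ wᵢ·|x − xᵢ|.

For a sum of weighted absolute distances on a line, the optimum is the weighted median (not the mean). Total weight W = 473; half-weight = 236.5.
Sort by position and accumulate weight:
  km 5 (Zeta, w=175) → cum 175
  km 8 (Eta, w=35) → cum 210
  km 10 (Gamma, w=20) → cum 230
  km 35 (Delta, w=30) → cum 260  ≥ 236.5 → median here
  km 37 (Alpha, w=55) → cum 315
  km 38 (Epsilon, w=8) → cum 323
  km 39 (Beta, w=150) → cum 473
Optimal location: km 35.

x = 35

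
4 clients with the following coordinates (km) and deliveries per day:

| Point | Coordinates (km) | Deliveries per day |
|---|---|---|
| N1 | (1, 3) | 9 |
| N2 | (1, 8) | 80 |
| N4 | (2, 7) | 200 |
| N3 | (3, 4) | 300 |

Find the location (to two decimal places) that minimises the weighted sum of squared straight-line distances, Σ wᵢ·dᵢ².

The minimiser of Σwᵢ‖p−pᵢ‖² is the weighted centroid p* = (Σwᵢpᵢ)/(Σwᵢ).
Σwᵢ = 589.
Σwᵢxᵢ = 9·1 + 80·1 + 200·2 + 300·3 = 1389.
Σwᵢyᵢ = 9·3 + 80·8 + 200·7 + 300·4 = 3267.
x* = 1389/589 = 2.36, y* = 3267/589 = 5.55.

(2.36, 5.55)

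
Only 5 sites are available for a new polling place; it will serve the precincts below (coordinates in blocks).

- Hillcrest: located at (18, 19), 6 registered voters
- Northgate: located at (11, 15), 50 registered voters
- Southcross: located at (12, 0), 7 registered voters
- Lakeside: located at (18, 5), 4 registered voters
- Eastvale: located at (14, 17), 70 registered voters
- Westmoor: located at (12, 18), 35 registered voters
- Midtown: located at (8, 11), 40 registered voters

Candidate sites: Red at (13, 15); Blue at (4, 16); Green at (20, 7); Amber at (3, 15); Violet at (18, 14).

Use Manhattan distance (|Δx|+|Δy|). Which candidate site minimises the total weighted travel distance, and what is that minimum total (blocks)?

Total weighted distance at each candidate:
  Red (13, 15): total = 1036
  Blue (4, 16): total = 2250
  Green (20, 7): total = 3480
  Amber (3, 15): total = 2472
  Violet (18, 14): total = 1966
Minimum is at Red with total 1036 blocks.

Red, total 1036 blocks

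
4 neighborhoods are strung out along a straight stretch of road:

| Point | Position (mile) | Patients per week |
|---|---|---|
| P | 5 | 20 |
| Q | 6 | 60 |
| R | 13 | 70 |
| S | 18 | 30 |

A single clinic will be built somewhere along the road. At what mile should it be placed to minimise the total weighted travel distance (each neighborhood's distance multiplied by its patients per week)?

x = 13

For a sum of weighted absolute distances on a line, the optimum is the weighted median (not the mean). Total weight W = 180; half-weight = 90.
Sort by position and accumulate weight:
  mile 5 (P, w=20) → cum 20
  mile 6 (Q, w=60) → cum 80
  mile 13 (R, w=70) → cum 150  ≥ 90 → median here
  mile 18 (S, w=30) → cum 180
Optimal location: mile 13.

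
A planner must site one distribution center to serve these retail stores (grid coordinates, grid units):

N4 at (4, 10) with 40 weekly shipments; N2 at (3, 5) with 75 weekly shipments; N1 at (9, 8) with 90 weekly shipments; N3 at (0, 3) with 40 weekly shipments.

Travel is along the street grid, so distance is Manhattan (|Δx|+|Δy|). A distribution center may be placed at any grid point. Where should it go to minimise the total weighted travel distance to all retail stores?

(4, 8)

Manhattan distance separates: Σwᵢ(|x−xᵢ|+|y−yᵢ|) = Σwᵢ|x−xᵢ| + Σwᵢ|y−yᵢ|, so x and y are optimised independently as 1-D weighted medians.
Total weight W = 245; half = 122.5.
x-coordinate, sorted with cumulative weight:
  x=0 (N3, w=40) cum 40
  x=3 (N2, w=75) cum 115
  x=4 (N4, w=40) cum 155  ← median
  x=9 (N1, w=90) cum 245
⇒ x* = 4
y-coordinate, sorted with cumulative weight:
  y=3 (N3, w=40) cum 40
  y=5 (N2, w=75) cum 115
  y=8 (N1, w=90) cum 205  ← median
  y=10 (N4, w=40) cum 245
⇒ y* = 8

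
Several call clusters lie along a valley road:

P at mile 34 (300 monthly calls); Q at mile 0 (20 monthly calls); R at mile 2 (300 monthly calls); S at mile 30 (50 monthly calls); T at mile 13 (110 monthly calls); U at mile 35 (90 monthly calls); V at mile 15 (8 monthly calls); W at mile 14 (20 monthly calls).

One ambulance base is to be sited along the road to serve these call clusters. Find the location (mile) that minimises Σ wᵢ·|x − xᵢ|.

For a sum of weighted absolute distances on a line, the optimum is the weighted median (not the mean). Total weight W = 898; half-weight = 449.
Sort by position and accumulate weight:
  mile 0 (Q, w=20) → cum 20
  mile 2 (R, w=300) → cum 320
  mile 13 (T, w=110) → cum 430
  mile 14 (W, w=20) → cum 450  ≥ 449 → median here
  mile 15 (V, w=8) → cum 458
  mile 30 (S, w=50) → cum 508
  mile 34 (P, w=300) → cum 808
  mile 35 (U, w=90) → cum 898
Optimal location: mile 14.

x = 14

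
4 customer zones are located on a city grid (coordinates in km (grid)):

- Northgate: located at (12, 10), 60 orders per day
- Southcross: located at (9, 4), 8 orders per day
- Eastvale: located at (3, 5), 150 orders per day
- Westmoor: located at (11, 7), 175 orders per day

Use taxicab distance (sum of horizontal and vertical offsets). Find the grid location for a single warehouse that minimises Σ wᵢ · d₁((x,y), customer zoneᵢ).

Manhattan distance separates: Σwᵢ(|x−xᵢ|+|y−yᵢ|) = Σwᵢ|x−xᵢ| + Σwᵢ|y−yᵢ|, so x and y are optimised independently as 1-D weighted medians.
Total weight W = 393; half = 196.5.
x-coordinate, sorted with cumulative weight:
  x=3 (Eastvale, w=150) cum 150
  x=9 (Southcross, w=8) cum 158
  x=11 (Westmoor, w=175) cum 333  ← median
  x=12 (Northgate, w=60) cum 393
⇒ x* = 11
y-coordinate, sorted with cumulative weight:
  y=4 (Southcross, w=8) cum 8
  y=5 (Eastvale, w=150) cum 158
  y=7 (Westmoor, w=175) cum 333  ← median
  y=10 (Northgate, w=60) cum 393
⇒ y* = 7

(11, 7)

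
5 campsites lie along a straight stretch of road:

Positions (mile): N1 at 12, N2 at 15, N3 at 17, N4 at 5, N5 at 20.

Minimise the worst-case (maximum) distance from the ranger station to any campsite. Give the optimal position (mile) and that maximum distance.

location 12.5, max distance 7.5

The 1-center on a line is the midpoint of the two extreme points: leftmost at 5, rightmost at 20.
Optimal location = (5 + 20)/2 = 12.5; maximum distance = (20 − 5)/2 = 7.5.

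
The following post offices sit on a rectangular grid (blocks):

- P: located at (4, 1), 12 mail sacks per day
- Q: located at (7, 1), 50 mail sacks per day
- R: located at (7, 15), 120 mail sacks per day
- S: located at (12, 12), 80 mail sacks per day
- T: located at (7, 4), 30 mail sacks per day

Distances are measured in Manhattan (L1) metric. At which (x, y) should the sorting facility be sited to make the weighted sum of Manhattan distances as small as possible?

Manhattan distance separates: Σwᵢ(|x−xᵢ|+|y−yᵢ|) = Σwᵢ|x−xᵢ| + Σwᵢ|y−yᵢ|, so x and y are optimised independently as 1-D weighted medians.
Total weight W = 292; half = 146.
x-coordinate, sorted with cumulative weight:
  x=4 (P, w=12) cum 12
  x=7 (Q, w=50) cum 62
  x=7 (R, w=120) cum 182  ← median
  x=7 (T, w=30) cum 212
  x=12 (S, w=80) cum 292
⇒ x* = 7
y-coordinate, sorted with cumulative weight:
  y=1 (P, w=12) cum 12
  y=1 (Q, w=50) cum 62
  y=4 (T, w=30) cum 92
  y=12 (S, w=80) cum 172  ← median
  y=15 (R, w=120) cum 292
⇒ y* = 12

(7, 12)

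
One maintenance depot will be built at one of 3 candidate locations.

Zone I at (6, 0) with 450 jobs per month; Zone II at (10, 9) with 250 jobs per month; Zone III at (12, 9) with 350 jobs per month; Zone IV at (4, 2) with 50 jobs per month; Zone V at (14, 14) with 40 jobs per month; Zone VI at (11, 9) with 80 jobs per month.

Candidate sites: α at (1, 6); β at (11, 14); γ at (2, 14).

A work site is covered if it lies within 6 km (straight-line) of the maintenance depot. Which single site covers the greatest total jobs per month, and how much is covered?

β, covering 720

Coverage radius r = 6 km; a point is covered iff (Δx)²+(Δy)² ≤ 6² = 36.
  α (1, 6): covers {Zone IV} → 50
  β (11, 14): covers {Zone II, Zone III, Zone V, Zone VI} → 720
  γ (2, 14): covers {none} → 0
Maximum coverage at β: 720 jobs per month.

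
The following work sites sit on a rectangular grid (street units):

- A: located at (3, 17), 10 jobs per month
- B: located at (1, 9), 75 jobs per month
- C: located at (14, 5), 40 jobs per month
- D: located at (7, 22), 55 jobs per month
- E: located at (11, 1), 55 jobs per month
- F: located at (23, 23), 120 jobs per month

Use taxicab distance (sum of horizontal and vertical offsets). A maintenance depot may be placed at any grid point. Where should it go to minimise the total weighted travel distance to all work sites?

(11, 17)

Manhattan distance separates: Σwᵢ(|x−xᵢ|+|y−yᵢ|) = Σwᵢ|x−xᵢ| + Σwᵢ|y−yᵢ|, so x and y are optimised independently as 1-D weighted medians.
Total weight W = 355; half = 177.5.
x-coordinate, sorted with cumulative weight:
  x=1 (B, w=75) cum 75
  x=3 (A, w=10) cum 85
  x=7 (D, w=55) cum 140
  x=11 (E, w=55) cum 195  ← median
  x=14 (C, w=40) cum 235
  x=23 (F, w=120) cum 355
⇒ x* = 11
y-coordinate, sorted with cumulative weight:
  y=1 (E, w=55) cum 55
  y=5 (C, w=40) cum 95
  y=9 (B, w=75) cum 170
  y=17 (A, w=10) cum 180  ← median
  y=22 (D, w=55) cum 235
  y=23 (F, w=120) cum 355
⇒ y* = 17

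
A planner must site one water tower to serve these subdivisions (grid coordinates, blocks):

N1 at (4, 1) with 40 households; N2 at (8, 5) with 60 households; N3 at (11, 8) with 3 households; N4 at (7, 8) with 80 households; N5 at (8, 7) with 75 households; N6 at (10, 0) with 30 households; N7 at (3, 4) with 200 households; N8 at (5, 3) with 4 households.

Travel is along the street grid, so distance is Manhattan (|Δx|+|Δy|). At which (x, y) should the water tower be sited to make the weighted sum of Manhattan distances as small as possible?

(7, 4)

Manhattan distance separates: Σwᵢ(|x−xᵢ|+|y−yᵢ|) = Σwᵢ|x−xᵢ| + Σwᵢ|y−yᵢ|, so x and y are optimised independently as 1-D weighted medians.
Total weight W = 492; half = 246.
x-coordinate, sorted with cumulative weight:
  x=3 (N7, w=200) cum 200
  x=4 (N1, w=40) cum 240
  x=5 (N8, w=4) cum 244
  x=7 (N4, w=80) cum 324  ← median
  x=8 (N2, w=60) cum 384
  x=8 (N5, w=75) cum 459
  x=10 (N6, w=30) cum 489
  x=11 (N3, w=3) cum 492
⇒ x* = 7
y-coordinate, sorted with cumulative weight:
  y=0 (N6, w=30) cum 30
  y=1 (N1, w=40) cum 70
  y=3 (N8, w=4) cum 74
  y=4 (N7, w=200) cum 274  ← median
  y=5 (N2, w=60) cum 334
  y=7 (N5, w=75) cum 409
  y=8 (N3, w=3) cum 412
  y=8 (N4, w=80) cum 492
⇒ y* = 4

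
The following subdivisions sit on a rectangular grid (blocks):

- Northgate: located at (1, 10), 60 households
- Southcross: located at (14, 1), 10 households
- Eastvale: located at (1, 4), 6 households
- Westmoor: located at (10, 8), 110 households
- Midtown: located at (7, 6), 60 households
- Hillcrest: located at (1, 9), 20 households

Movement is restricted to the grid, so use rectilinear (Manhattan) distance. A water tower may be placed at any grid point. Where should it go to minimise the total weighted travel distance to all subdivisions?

Manhattan distance separates: Σwᵢ(|x−xᵢ|+|y−yᵢ|) = Σwᵢ|x−xᵢ| + Σwᵢ|y−yᵢ|, so x and y are optimised independently as 1-D weighted medians.
Total weight W = 266; half = 133.
x-coordinate, sorted with cumulative weight:
  x=1 (Northgate, w=60) cum 60
  x=1 (Eastvale, w=6) cum 66
  x=1 (Hillcrest, w=20) cum 86
  x=7 (Midtown, w=60) cum 146  ← median
  x=10 (Westmoor, w=110) cum 256
  x=14 (Southcross, w=10) cum 266
⇒ x* = 7
y-coordinate, sorted with cumulative weight:
  y=1 (Southcross, w=10) cum 10
  y=4 (Eastvale, w=6) cum 16
  y=6 (Midtown, w=60) cum 76
  y=8 (Westmoor, w=110) cum 186  ← median
  y=9 (Hillcrest, w=20) cum 206
  y=10 (Northgate, w=60) cum 266
⇒ y* = 8

(7, 8)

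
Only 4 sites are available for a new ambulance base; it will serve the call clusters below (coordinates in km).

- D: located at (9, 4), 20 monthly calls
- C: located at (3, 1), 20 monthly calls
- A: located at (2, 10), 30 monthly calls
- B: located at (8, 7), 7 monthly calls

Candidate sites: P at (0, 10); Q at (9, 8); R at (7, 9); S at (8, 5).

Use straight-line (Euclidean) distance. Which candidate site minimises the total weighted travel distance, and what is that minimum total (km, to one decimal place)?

Total weighted distance at each candidate:
  P (0, 10): total = 525.9
  Q (9, 8): total = 492.7
  R (7, 9): total = 455.2
  S (8, 5): total = 404.7
Minimum is at S with total 404.7 km.

S, total 404.7 km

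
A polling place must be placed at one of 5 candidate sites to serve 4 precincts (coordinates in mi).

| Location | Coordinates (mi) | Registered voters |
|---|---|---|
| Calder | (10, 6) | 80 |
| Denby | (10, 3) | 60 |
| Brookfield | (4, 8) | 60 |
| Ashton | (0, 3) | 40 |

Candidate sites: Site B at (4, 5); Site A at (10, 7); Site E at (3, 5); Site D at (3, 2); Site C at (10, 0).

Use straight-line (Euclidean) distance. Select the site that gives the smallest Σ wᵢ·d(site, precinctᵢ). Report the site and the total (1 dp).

Total weighted distance at each candidate:
  Site B (4, 5): total = 1225.0
  Site A (10, 7): total = 1115.8
  Site E (3, 5): total = 1336.5
  Site D (3, 2): total = 1560.7
  Site C (10, 0): total = 1677.6
Minimum is at Site A with total 1115.8 mi.

Site A, total 1115.8 mi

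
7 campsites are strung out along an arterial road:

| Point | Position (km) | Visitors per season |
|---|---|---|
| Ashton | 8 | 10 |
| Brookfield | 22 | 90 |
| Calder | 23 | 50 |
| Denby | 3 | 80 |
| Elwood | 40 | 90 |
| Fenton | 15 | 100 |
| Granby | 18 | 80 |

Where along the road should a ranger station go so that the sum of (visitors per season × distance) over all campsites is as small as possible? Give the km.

x = 18

For a sum of weighted absolute distances on a line, the optimum is the weighted median (not the mean). Total weight W = 500; half-weight = 250.
Sort by position and accumulate weight:
  km 3 (Denby, w=80) → cum 80
  km 8 (Ashton, w=10) → cum 90
  km 15 (Fenton, w=100) → cum 190
  km 18 (Granby, w=80) → cum 270  ≥ 250 → median here
  km 22 (Brookfield, w=90) → cum 360
  km 23 (Calder, w=50) → cum 410
  km 40 (Elwood, w=90) → cum 500
Optimal location: km 18.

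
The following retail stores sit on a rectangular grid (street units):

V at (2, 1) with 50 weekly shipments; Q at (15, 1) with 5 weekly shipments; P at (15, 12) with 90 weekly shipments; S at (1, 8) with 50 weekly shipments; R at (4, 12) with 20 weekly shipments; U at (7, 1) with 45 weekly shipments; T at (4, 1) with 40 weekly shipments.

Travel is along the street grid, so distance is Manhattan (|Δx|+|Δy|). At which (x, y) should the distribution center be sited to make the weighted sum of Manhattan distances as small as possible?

(4, 8)

Manhattan distance separates: Σwᵢ(|x−xᵢ|+|y−yᵢ|) = Σwᵢ|x−xᵢ| + Σwᵢ|y−yᵢ|, so x and y are optimised independently as 1-D weighted medians.
Total weight W = 300; half = 150.
x-coordinate, sorted with cumulative weight:
  x=1 (S, w=50) cum 50
  x=2 (V, w=50) cum 100
  x=4 (R, w=20) cum 120
  x=4 (T, w=40) cum 160  ← median
  x=7 (U, w=45) cum 205
  x=15 (Q, w=5) cum 210
  x=15 (P, w=90) cum 300
⇒ x* = 4
y-coordinate, sorted with cumulative weight:
  y=1 (V, w=50) cum 50
  y=1 (Q, w=5) cum 55
  y=1 (U, w=45) cum 100
  y=1 (T, w=40) cum 140
  y=8 (S, w=50) cum 190  ← median
  y=12 (P, w=90) cum 280
  y=12 (R, w=20) cum 300
⇒ y* = 8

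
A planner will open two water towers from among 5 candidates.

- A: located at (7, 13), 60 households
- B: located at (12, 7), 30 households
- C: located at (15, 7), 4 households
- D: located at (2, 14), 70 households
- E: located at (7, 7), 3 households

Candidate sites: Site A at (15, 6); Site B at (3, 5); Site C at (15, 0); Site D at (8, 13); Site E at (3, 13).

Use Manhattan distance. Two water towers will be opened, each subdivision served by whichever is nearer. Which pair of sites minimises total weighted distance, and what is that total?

{Site A, Site E}, total 531

Evaluate every pair (each demand assigned to the nearer of the two):
  {Site A, Site E}: total = 531
  {Site D, Site E}: total = 573
  {Site A, Site D}: total = 695
  {Site C, Site E}: total = 738
  {Site B, Site E}: total = 784
  {Site C, Site D}: total = 899
  {Site B, Site D}: total = 920
  {Site A, Site B}: total = 1562
  {Site B, Site C}: total = 1766
  {Site A, Site C}: total = 2521
Best pair: {Site A, Site E} with total 531.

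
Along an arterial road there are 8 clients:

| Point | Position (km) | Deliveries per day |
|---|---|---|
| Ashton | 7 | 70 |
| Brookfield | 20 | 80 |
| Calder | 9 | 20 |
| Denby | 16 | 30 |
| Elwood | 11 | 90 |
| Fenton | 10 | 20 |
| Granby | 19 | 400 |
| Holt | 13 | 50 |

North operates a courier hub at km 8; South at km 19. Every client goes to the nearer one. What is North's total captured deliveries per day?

250

The indifferent point is the midpoint (8+19)/2 = 13.5; clients left of it (closer to North at 8) go to North, those right go to South.
  Ashton at 7 (w=70) → North
  Calder at 9 (w=20) → North
  Fenton at 10 (w=20) → North
  Elwood at 11 (w=90) → North
  Holt at 13 (w=50) → North
  Denby at 16 (w=30) → South
  Granby at 19 (w=400) → South
  Brookfield at 20 (w=80) → South
North captures 250; South captures 510.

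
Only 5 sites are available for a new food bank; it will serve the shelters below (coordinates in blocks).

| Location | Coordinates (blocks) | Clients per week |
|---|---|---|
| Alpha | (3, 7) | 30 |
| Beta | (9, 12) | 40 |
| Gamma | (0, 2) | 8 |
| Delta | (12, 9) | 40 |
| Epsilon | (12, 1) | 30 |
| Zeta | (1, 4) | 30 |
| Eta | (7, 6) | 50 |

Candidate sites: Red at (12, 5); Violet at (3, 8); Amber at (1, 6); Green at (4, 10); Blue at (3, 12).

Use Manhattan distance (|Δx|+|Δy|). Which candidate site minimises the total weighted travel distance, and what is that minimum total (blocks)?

Red, total 1790 blocks

Total weighted distance at each candidate:
  Red (12, 5): total = 1790
  Violet (3, 8): total = 1862
  Amber (1, 6): total = 2090
  Green (4, 10): total = 1986
  Blue (3, 12): total = 2374
Minimum is at Red with total 1790 blocks.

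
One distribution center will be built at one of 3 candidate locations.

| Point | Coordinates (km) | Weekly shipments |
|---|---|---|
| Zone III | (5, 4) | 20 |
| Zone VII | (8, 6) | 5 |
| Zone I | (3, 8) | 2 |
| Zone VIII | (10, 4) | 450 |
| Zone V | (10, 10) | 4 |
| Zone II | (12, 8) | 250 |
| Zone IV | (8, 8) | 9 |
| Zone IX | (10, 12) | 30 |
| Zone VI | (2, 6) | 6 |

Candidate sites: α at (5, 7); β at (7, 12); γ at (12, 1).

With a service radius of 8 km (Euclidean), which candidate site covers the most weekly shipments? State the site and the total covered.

α, covering 776

Coverage radius r = 8 km; a point is covered iff (Δx)²+(Δy)² ≤ 8² = 64.
  α (5, 7): covers {Zone III, Zone VII, Zone I, Zone VIII, Zone V, Zone II, Zone IV, Zone IX, Zone VI} → 776
  β (7, 12): covers {Zone VII, Zone I, Zone V, Zone II, Zone IV, Zone IX, Zone VI} → 306
  γ (12, 1): covers {Zone III, Zone VII, Zone VIII, Zone II} → 725
Maximum coverage at α: 776 weekly shipments.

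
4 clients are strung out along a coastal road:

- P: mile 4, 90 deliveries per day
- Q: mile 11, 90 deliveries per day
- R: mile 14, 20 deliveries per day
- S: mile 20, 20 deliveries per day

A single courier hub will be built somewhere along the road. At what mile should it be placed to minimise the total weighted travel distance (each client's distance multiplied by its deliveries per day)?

x = 11

For a sum of weighted absolute distances on a line, the optimum is the weighted median (not the mean). Total weight W = 220; half-weight = 110.
Sort by position and accumulate weight:
  mile 4 (P, w=90) → cum 90
  mile 11 (Q, w=90) → cum 180  ≥ 110 → median here
  mile 14 (R, w=20) → cum 200
  mile 20 (S, w=20) → cum 220
Optimal location: mile 11.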